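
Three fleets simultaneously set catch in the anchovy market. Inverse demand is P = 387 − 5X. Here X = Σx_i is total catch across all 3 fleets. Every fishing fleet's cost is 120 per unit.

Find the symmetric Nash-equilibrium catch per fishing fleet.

A representative fishing fleet's profit is π_i = x_i(387 − 5X) − 120x_i, with X = x_i + Σ_{j≠i} x_j.
First-order condition: 267 − 10x_i − 5Σ_{j≠i} x_j = 0.
In a symmetric equilibrium every fishing fleet chooses the same x, so Σ_{j≠i} x_j = 2x. The condition becomes 267 − 20x = 0, giving x = 267/20 = 13.35.

13.35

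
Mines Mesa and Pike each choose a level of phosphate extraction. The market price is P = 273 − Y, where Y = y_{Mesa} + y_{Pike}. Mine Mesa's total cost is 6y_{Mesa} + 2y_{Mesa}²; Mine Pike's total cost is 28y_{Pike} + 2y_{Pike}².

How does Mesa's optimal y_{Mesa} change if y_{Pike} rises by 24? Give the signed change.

Mine Mesa's profit: π = y_{Mesa}(273 − (y_{Mesa} + y_{Pike})) − 6y_{Mesa} − 2y_{Mesa}².
∂π/∂y_{Mesa} = 267 − 6y_{Mesa} − y_{Pike} = 0, so y_{Mesa} = 44.5 − (1/6)y_{Pike}.
The reaction-function slope is −1/6, so a 24-unit rise in y_{Pike} moves y_{Mesa} by −1/6 × 24 = −4. Mesa's best response falls — the actions are strategic substitutes.

-4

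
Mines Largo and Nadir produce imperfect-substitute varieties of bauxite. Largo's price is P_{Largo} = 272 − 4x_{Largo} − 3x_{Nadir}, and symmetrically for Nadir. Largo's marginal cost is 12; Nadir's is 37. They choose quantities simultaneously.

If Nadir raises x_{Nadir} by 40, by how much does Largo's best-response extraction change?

Mine Largo's profit: π = x_{Largo}(272 − 4x_{Largo} − 3x_{Nadir}) − 12x_{Largo}.
∂π/∂x_{Largo} = 260 − 8x_{Largo} − 3x_{Nadir} = 0 ⇒ x_{Largo} = 32.5 − 0.375x_{Nadir}.
The reaction-function slope is −0.375, so a 40-unit rise in x_{Nadir} moves x_{Largo} by −0.375 × 40 = −15. Largo's best response falls — the actions are strategic substitutes.

-15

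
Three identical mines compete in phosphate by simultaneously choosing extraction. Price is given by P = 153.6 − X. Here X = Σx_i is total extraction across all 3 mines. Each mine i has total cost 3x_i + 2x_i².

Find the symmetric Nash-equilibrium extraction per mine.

18.825

A representative mine's profit is π_i = x_i(153.6 − X) − 3x_i − 2x_i², with X = x_i + Σ_{j≠i} x_j.
First-order condition: 150.6 − 6x_i − Σ_{j≠i} x_j = 0.
With identical mines, set every x_j = x: then 150.6 − 6x − 2x = 0, i.e. x = 150.6/8 = 18.825.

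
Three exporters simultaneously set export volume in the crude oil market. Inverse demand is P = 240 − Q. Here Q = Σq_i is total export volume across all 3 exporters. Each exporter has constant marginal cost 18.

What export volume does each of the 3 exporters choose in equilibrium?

A representative exporter's profit is π_i = q_i(240 − Q) − 18q_i, with Q = q_i + Σ_{j≠i} q_j.
First-order condition: 222 − 2q_i − Σ_{j≠i} q_j = 0.
With identical exporters, set every q_j = q: then 222 − 2q − 2q = 0, i.e. q = 222/4 = 55.5.

55.5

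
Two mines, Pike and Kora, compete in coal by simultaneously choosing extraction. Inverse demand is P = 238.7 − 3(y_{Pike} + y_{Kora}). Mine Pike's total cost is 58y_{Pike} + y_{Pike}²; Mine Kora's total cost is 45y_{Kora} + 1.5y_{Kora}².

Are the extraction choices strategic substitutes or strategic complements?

Mine Pike's profit: π = y_{Pike}(238.7 − 3(y_{Pike} + y_{Kora})) − 58y_{Pike} − y_{Pike}².
∂π/∂y_{Pike} = 180.7 − 8y_{Pike} − 3y_{Kora} = 0, so y_{Pike} = 22.5875 − 0.375y_{Kora}.
The best-response slope dy_{Pike}/dy_{Kora} = −0.375 < 0: the reaction function is downward-sloping, so the choices are strategic substitutes.

strategic substitutes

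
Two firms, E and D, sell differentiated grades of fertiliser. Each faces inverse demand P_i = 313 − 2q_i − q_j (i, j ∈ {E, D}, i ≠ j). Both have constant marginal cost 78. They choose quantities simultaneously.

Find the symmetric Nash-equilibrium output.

Firm E's profit: π = q_E(313 − 2q_E − q_D) − 78q_E.
∂π/∂q_E = 235 − 4q_E − q_D = 0 ⇒ q_E = 58.75 − 0.25q_D.
Setting q_E = q_D in the reaction function: q_E = 58.75 − 0.25q_E, so q_E = 58.75 / 1.25 = 47.

47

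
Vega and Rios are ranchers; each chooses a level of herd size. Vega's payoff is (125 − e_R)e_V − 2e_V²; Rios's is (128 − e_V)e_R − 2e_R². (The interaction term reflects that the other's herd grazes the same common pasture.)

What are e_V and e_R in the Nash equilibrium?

Expanding Vega's payoff: 125e_V − e_Re_V − 2e_V².
∂π/∂e_V = 125 − e_R − 4e_V = 0, so e_V = 31.25 − 0.25e_R.
Likewise for Rios: e_R = 32 − 0.25e_V.
Plugging e_R into Vega's best response: e_V = 31.25 − 0.25(32 − 0.25e_V) ⇒ 0.9375e_V = 23.25, so e_V = 24.8.
Then e_R = 32 − 0.25·24.8 = 25.8.

24.8, 25.8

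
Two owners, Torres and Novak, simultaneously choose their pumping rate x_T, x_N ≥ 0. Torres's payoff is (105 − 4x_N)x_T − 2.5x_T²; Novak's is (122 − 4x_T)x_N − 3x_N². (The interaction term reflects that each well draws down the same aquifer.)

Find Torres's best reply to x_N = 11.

12.2

Expanding Torres's payoff: 105x_T − 4x_Nx_T − 2.5x_T².
∂π/∂x_T = 105 − 4x_N − 5x_T = 0, so x_T = 21 − 0.8x_N.
At x_N = 11: x_T = 21 − 0.8·11 = 12.2.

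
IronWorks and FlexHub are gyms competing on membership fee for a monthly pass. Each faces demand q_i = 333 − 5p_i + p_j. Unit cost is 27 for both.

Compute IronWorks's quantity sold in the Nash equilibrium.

125

IronWorks's profit: π = (p_{IronWorks} − 27)(333 − 5p_{IronWorks} + p_{FlexHub}).
∂π/∂p_{IronWorks} = 468 − 10p_{IronWorks} + p_{FlexHub} = 0 ⇒ p_{IronWorks} = 46.8 + 0.1p_{FlexHub}.
The game is symmetric, so in equilibrium p_{FlexHub} = p_{IronWorks}: the reaction function gives 0.9p_{IronWorks} = 46.8, hence p_{IronWorks} = 52.
q_{IronWorks} = 333 − 5·52 + 52 = 125.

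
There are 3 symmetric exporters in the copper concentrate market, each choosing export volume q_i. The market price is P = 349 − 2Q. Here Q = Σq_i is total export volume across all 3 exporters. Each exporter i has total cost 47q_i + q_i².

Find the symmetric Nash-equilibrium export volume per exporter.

A representative exporter's profit is π_i = q_i(349 − 2Q) − 47q_i − q_i², with Q = q_i + Σ_{j≠i} q_j.
First-order condition: 302 − 6q_i − 2Σ_{j≠i} q_j = 0.
Imposing symmetry (q_j = q for all j) turns Σ_{j≠i} q_j into 2q, so 302 = 10q and q = 30.2.

30.2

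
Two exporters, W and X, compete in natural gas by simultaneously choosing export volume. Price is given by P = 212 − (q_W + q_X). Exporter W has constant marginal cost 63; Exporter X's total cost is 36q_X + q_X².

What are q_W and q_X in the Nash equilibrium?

Exporter W's profit: π = q_W(212 − (q_W + q_X)) − 63q_W.
∂π/∂q_W = 149 − 2q_W − q_X = 0, so q_W = 74.5 − 0.5q_X.
For X: ∂π/∂q_X = 176 − 4q_X − q_W = 0 ⇒ q_X = 44 − 0.25q_W.
Substituting the second reaction function into the first: q_W = 74.5 − 0.5(44 − 0.25q_W), which gives 0.875q_W = 52.5 ⇒ q_W = 60.
Then q_X = 44 − 0.25·60 = 29.

60, 29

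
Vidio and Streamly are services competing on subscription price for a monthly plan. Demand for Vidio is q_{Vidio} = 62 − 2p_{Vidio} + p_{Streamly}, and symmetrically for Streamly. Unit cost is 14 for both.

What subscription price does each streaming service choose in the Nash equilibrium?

Vidio's profit: π = (p_{Vidio} − 14)(62 − 2p_{Vidio} + p_{Streamly}).
∂π/∂p_{Vidio} = 90 − 4p_{Vidio} + p_{Streamly} = 0 ⇒ p_{Vidio} = 22.5 + 0.25p_{Streamly}.
By symmetry p_{Streamly} = p_{Vidio}; substituting into the reaction function, 0.75p_{Vidio} = 22.5 and p_{Vidio} = 30.

30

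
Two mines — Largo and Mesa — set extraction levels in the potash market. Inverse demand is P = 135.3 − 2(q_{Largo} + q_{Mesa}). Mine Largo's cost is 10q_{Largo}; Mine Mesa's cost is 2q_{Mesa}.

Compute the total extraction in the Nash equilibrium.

43.1

Mine Largo's profit: π = q_{Largo}(135.3 − 2(q_{Largo} + q_{Mesa})) − 10q_{Largo}.
∂π/∂q_{Largo} = 125.3 − 4q_{Largo} − 2q_{Mesa} = 0, so q_{Largo} = 31.325 − 0.5q_{Mesa}.
By the same steps for Mesa: q_{Mesa} = 33.325 − 0.5q_{Largo}.
Substituting the second reaction function into the first: q_{Largo} = 31.325 − 0.5(33.325 − 0.5q_{Largo}), which gives 0.75q_{Largo} = 14.6625 ⇒ q_{Largo} = 19.55.
Then q_{Mesa} = 33.325 − 0.5·19.55 = 23.55.
Total extraction: 19.55 + 23.55 = 43.1.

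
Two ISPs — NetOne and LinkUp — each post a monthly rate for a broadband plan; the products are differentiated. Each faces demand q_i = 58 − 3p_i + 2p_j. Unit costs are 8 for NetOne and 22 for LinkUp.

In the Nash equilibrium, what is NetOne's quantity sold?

45.375

NetOne's profit: π = (p_{NetOne} − 8)(58 − 3p_{NetOne} + 2p_{LinkUp}).
∂π/∂p_{NetOne} = 82 − 6p_{NetOne} + 2p_{LinkUp} = 0 ⇒ p_{NetOne} = 41/3 + (1/3)p_{LinkUp}.
Similarly p_{LinkUp} = 62/3 + (1/3)p_{NetOne}.
Plugging p_{LinkUp} into NetOne's best response: p_{NetOne} = 41/3 + (1/3)(62/3 + (1/3)p_{NetOne}) ⇒ (8/9)p_{NetOne} = 185/9, so p_{NetOne} = 23.125.
Then p_{LinkUp} = 62/3 + (1/3)·23.125 = 28.375.
q_{NetOne} = 58 − 3·23.125 + 2·28.375 = 45.375.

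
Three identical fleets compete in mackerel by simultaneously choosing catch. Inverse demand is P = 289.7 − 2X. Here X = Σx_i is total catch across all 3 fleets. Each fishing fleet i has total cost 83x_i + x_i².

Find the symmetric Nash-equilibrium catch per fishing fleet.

20.67

A representative fishing fleet's profit is π_i = x_i(289.7 − 2X) − 83x_i − x_i², with X = x_i + Σ_{j≠i} x_j.
First-order condition: 206.7 − 6x_i − 2Σ_{j≠i} x_j = 0.
In a symmetric equilibrium every fishing fleet chooses the same x, so Σ_{j≠i} x_j = 2x. The condition becomes 206.7 − 10x = 0, giving x = 206.7/10 = 20.67.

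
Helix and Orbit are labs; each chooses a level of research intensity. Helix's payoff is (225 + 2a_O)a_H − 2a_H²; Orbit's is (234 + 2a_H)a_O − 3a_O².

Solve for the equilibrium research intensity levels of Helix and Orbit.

90.9, 69.3

Expanding Helix's payoff: 225a_H + 2a_Oa_H − 2a_H².
∂π/∂a_H = 225 + 2a_O − 4a_H = 0, so a_H = 56.25 + 0.5a_O.
Likewise for Orbit: a_O = 39 + (1/3)a_H.
Solving the two reaction functions simultaneously: (1 − (0.5)(1/3))a_H = 56.25 + 0.5·39, so (5/6)a_H = 75.75 and a_H = 90.9.
Then a_O = 39 + (1/3)·90.9 = 69.3.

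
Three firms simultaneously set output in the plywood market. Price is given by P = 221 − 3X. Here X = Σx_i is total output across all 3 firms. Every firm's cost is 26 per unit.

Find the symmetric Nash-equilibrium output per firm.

16.25

A representative firm's profit is π_i = x_i(221 − 3X) − 26x_i, with X = x_i + Σ_{j≠i} x_j.
First-order condition: 195 − 6x_i − 3Σ_{j≠i} x_j = 0.
In a symmetric equilibrium every firm chooses the same x, so Σ_{j≠i} x_j = 2x. The condition becomes 195 − 12x = 0, giving x = 195/12 = 16.25.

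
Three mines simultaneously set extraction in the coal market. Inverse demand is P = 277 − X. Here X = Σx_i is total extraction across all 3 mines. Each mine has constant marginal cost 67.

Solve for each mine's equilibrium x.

A representative mine's profit is π_i = x_i(277 − X) − 67x_i, with X = x_i + Σ_{j≠i} x_j.
First-order condition: 210 − 2x_i − Σ_{j≠i} x_j = 0.
Imposing symmetry (x_j = x for all j) turns Σ_{j≠i} x_j into 2x, so 210 = 4x and x = 52.5.

52.5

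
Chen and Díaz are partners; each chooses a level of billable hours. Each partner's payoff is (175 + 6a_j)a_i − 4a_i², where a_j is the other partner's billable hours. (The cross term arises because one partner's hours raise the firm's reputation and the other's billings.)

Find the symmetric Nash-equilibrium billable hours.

87.5

Chen's payoff is (175 + 6a_D)a_C − 4a_C².
∂π/∂a_C = 175 + 6a_D − 8a_C = 0, so a_C = 21.875 + 0.75a_D.
By symmetry a_D = a_C; substituting into the reaction function, 0.25a_C = 21.875 and a_C = 87.5.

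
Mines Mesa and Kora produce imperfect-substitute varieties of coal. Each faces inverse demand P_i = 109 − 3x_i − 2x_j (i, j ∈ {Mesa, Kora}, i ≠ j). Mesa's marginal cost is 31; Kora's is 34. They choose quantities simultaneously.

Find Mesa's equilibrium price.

Mine Mesa's profit: π = x_{Mesa}(109 − 3x_{Mesa} − 2x_{Kora}) − 31x_{Mesa}.
∂π/∂x_{Mesa} = 78 − 6x_{Mesa} − 2x_{Kora} = 0 ⇒ x_{Mesa} = 13 − (1/3)x_{Kora}.
Similarly x_{Kora} = 12.5 − (1/3)x_{Mesa}.
Substituting the second reaction function into the first: x_{Mesa} = 13 − (1/3)(12.5 − (1/3)x_{Mesa}), which gives (8/9)x_{Mesa} = 53/6 ⇒ x_{Mesa} = 9.9375.
Then x_{Kora} = 12.5 − (1/3)·9.9375 = 9.1875.
P_{Mesa} = 109 − 3·9.9375 − 2·9.1875 = 60.8125.

60.8125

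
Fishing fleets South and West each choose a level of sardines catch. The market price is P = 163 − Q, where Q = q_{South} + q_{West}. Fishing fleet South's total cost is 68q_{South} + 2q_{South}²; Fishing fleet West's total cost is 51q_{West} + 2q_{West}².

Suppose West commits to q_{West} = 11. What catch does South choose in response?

Fishing fleet South's profit: π = q_{South}(163 − (q_{South} + q_{West})) − 68q_{South} − 2q_{South}².
∂π/∂q_{South} = 95 − 6q_{South} − q_{West} = 0, so q_{South} = 95/6 − (1/6)q_{West}.
At q_{West} = 11: q_{South} = 95/6 − (1/6)·11 = 14.

14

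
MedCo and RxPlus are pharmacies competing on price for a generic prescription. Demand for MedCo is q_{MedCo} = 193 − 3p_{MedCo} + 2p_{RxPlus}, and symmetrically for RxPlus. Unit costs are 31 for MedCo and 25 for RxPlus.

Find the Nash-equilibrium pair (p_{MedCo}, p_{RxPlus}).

70.375, 68.125

MedCo's profit: π = (p_{MedCo} − 31)(193 − 3p_{MedCo} + 2p_{RxPlus}).
∂π/∂p_{MedCo} = 286 − 6p_{MedCo} + 2p_{RxPlus} = 0 ⇒ p_{MedCo} = 143/3 + (1/3)p_{RxPlus}.
Similarly p_{RxPlus} = 134/3 + (1/3)p_{MedCo}.
Plugging p_{RxPlus} into MedCo's best response: p_{MedCo} = 143/3 + (1/3)(134/3 + (1/3)p_{MedCo}) ⇒ (8/9)p_{MedCo} = 563/9, so p_{MedCo} = 70.375.
Then p_{RxPlus} = 134/3 + (1/3)·70.375 = 68.125.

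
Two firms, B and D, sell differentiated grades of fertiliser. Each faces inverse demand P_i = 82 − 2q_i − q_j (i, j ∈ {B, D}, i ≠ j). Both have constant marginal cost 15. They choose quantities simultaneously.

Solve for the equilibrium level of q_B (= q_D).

13.4

Firm B's profit: π = q_B(82 − 2q_B − q_D) − 15q_B.
∂π/∂q_B = 67 − 4q_B − q_D = 0 ⇒ q_B = 16.75 − 0.25q_D.
The game is symmetric, so in equilibrium q_D = q_B: the reaction function gives 1.25q_B = 16.75, hence q_B = 13.4.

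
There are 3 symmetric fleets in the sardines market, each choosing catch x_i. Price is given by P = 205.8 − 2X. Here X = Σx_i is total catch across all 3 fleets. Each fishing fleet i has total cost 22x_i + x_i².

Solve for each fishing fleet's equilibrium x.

A representative fishing fleet's profit is π_i = x_i(205.8 − 2X) − 22x_i − x_i², with X = x_i + Σ_{j≠i} x_j.
First-order condition: 183.8 − 6x_i − 2Σ_{j≠i} x_j = 0.
Imposing symmetry (x_j = x for all j) turns Σ_{j≠i} x_j into 2x, so 183.8 = 10x and x = 18.38.

18.38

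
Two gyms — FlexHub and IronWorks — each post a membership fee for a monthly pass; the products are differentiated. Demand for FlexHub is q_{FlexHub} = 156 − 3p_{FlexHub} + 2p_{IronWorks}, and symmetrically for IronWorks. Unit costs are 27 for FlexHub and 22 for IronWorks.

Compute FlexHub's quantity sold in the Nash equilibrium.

FlexHub's profit: π = (p_{FlexHub} − 27)(156 − 3p_{FlexHub} + 2p_{IronWorks}).
∂π/∂p_{FlexHub} = 237 − 6p_{FlexHub} + 2p_{IronWorks} = 0 ⇒ p_{FlexHub} = 39.5 + (1/3)p_{IronWorks}.
Similarly p_{IronWorks} = 37 + (1/3)p_{FlexHub}.
Substituting the second reaction function into the first: p_{FlexHub} = 39.5 + (1/3)(37 + (1/3)p_{FlexHub}), which gives (8/9)p_{FlexHub} = 311/6 ⇒ p_{FlexHub} = 58.3125.
Then p_{IronWorks} = 37 + (1/3)·58.3125 = 56.4375.
q_{FlexHub} = 156 − 3·58.3125 + 2·56.4375 = 93.9375.

93.9375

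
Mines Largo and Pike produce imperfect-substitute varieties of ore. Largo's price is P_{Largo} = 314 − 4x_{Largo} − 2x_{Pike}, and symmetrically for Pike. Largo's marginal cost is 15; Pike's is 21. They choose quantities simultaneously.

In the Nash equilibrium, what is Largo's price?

Mine Largo's profit: π = x_{Largo}(314 − 4x_{Largo} − 2x_{Pike}) − 15x_{Largo}.
∂π/∂x_{Largo} = 299 − 8x_{Largo} − 2x_{Pike} = 0 ⇒ x_{Largo} = 37.375 − 0.25x_{Pike}.
Similarly x_{Pike} = 36.625 − 0.25x_{Largo}.
Solving the two reaction functions simultaneously: (1 − (−0.25)(−0.25))x_{Largo} = 37.375 − 0.25·36.625, so 0.9375x_{Largo} = 903/32 and x_{Largo} = 30.1.
Then x_{Pike} = 36.625 − 0.25·30.1 = 29.1.
P_{Largo} = 314 − 4·30.1 − 2·29.1 = 135.4.

135.4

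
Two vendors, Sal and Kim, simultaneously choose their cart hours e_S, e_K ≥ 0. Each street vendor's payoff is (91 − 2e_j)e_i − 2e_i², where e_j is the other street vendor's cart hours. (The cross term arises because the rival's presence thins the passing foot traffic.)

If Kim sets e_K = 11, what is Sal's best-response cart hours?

Sal's payoff is (91 − 2e_K)e_S − 2e_S².
∂π/∂e_S = 91 − 2e_K − 4e_S = 0, so e_S = 22.75 − 0.5e_K.
At e_K = 11: e_S = 22.75 − 0.5·11 = 17.25.

17.25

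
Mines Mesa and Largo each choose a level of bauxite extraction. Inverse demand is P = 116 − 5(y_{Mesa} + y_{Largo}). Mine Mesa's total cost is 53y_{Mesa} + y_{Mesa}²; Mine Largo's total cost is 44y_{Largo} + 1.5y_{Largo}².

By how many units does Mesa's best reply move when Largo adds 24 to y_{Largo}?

Mine Mesa's profit: π = y_{Mesa}(116 − 5(y_{Mesa} + y_{Largo})) − 53y_{Mesa} − y_{Mesa}².
∂π/∂y_{Mesa} = 63 − 12y_{Mesa} − 5y_{Largo} = 0, so y_{Mesa} = 5.25 − (5/12)y_{Largo}.
The reaction-function slope is −5/12, so a 24-unit rise in y_{Largo} moves y_{Mesa} by −5/12 × 24 = −10. Mesa's best response falls — the actions are strategic substitutes.

-10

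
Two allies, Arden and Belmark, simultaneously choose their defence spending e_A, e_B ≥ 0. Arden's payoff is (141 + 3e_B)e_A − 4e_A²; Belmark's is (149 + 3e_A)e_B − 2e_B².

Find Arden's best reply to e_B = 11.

21.75

Expanding Arden's payoff: 141e_A + 3e_Be_A − 4e_A².
∂π/∂e_A = 141 + 3e_B − 8e_A = 0, so e_A = 17.625 + 0.375e_B.
At e_B = 11: e_A = 17.625 + 0.375·11 = 21.75.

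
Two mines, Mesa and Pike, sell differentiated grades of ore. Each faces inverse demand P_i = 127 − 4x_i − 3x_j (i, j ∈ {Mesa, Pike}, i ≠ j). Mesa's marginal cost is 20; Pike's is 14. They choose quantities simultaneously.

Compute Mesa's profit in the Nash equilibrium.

353.44

Mine Mesa's profit: π = x_{Mesa}(127 − 4x_{Mesa} − 3x_{Pike}) − 20x_{Mesa}.
∂π/∂x_{Mesa} = 107 − 8x_{Mesa} − 3x_{Pike} = 0 ⇒ x_{Mesa} = 13.375 − 0.375x_{Pike}.
Similarly x_{Pike} = 14.125 − 0.375x_{Mesa}.
Solving the two reaction functions simultaneously: (1 − (−0.375)(−0.375))x_{Mesa} = 13.375 − 0.375·14.125, so (55/64)x_{Mesa} = 517/64 and x_{Mesa} = 9.4.
Then x_{Pike} = 14.125 − 0.375·9.4 = 10.6.
P_{Mesa} = 127 − 4·9.4 − 3·10.6 = 57.6.
Profit = (57.6 − 20)·9.4 = 353.44.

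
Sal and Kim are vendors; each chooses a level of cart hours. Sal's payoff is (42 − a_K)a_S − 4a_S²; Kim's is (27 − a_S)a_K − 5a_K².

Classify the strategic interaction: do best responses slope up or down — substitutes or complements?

strategic substitutes

Expanding Sal's payoff: 42a_S − a_Ka_S − 4a_S².
∂π/∂a_S = 42 − a_K − 8a_S = 0, so a_S = 5.25 − 0.125a_K.
The best-response slope da_S/da_K = −0.125 < 0: the reaction function is downward-sloping, so the choices are strategic substitutes.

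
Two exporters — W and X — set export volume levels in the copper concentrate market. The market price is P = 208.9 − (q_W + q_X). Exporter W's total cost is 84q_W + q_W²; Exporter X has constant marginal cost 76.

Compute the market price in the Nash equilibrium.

Exporter W's profit: π = q_W(208.9 − (q_W + q_X)) − 84q_W − q_W².
∂π/∂q_W = 124.9 − 4q_W − q_X = 0, so q_W = 31.225 − 0.25q_X.
For X: ∂π/∂q_X = 132.9 − 2q_X − q_W = 0 ⇒ q_X = 66.45 − 0.5q_W.
Solving the two reaction functions simultaneously: (1 − (−0.25)(−0.5))q_W = 31.225 − 0.25·66.45, so 0.875q_W = 14.6125 and q_W = 16.7.
Then q_X = 66.45 − 0.5·16.7 = 58.1.
Equilibrium price: P = 208.9 − 74.8 = 134.1.

134.1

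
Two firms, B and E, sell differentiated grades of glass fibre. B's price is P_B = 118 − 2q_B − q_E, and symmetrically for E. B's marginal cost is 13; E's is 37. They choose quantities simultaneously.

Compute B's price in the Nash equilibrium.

Firm B's profit: π = q_B(118 − 2q_B − q_E) − 13q_B.
∂π/∂q_B = 105 − 4q_B − q_E = 0 ⇒ q_B = 26.25 − 0.25q_E.
Similarly q_E = 20.25 − 0.25q_B.
Plugging q_E into B's best response: q_B = 26.25 − 0.25(20.25 − 0.25q_B) ⇒ 0.9375q_B = 21.1875, so q_B = 22.6.
Then q_E = 20.25 − 0.25·22.6 = 14.6.
P_B = 118 − 2·22.6 − 14.6 = 58.2.

58.2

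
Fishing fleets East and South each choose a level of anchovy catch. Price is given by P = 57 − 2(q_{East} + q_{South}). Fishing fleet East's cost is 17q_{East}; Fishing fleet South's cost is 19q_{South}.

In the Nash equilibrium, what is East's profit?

98

Fishing fleet East's profit: π = q_{East}(57 − 2(q_{East} + q_{South})) − 17q_{East}.
∂π/∂q_{East} = 40 − 4q_{East} − 2q_{South} = 0, so q_{East} = 10 − 0.5q_{South}.
By the same steps for South: q_{South} = 9.5 − 0.5q_{East}.
Solving the two reaction functions simultaneously: (1 − (−0.5)(−0.5))q_{East} = 10 − 0.5·9.5, so 0.75q_{East} = 5.25 and q_{East} = 7.
Then q_{South} = 9.5 − 0.5·7 = 6.
Price P = 57 − 2·13 = 31.
East's profit: (31 − 17)·7 = 98.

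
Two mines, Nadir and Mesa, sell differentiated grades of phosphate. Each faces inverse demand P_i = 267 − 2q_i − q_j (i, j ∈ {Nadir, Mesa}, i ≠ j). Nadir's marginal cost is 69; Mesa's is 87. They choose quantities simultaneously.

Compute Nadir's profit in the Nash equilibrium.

Mine Nadir's profit: π = q_{Nadir}(267 − 2q_{Nadir} − q_{Mesa}) − 69q_{Nadir}.
∂π/∂q_{Nadir} = 198 − 4q_{Nadir} − q_{Mesa} = 0 ⇒ q_{Nadir} = 49.5 − 0.25q_{Mesa}.
Similarly q_{Mesa} = 45 − 0.25q_{Nadir}.
Substituting the second reaction function into the first: q_{Nadir} = 49.5 − 0.25(45 − 0.25q_{Nadir}), which gives 0.9375q_{Nadir} = 38.25 ⇒ q_{Nadir} = 40.8.
Then q_{Mesa} = 45 − 0.25·40.8 = 34.8.
P_{Nadir} = 267 − 2·40.8 − 34.8 = 150.6.
Profit = (150.6 − 69)·40.8 = 3329.28.

3329.28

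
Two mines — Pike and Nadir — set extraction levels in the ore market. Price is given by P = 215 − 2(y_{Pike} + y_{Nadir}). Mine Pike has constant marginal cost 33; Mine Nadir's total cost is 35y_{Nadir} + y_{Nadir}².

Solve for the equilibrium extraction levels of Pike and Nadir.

Mine Pike's profit: π = y_{Pike}(215 − 2(y_{Pike} + y_{Nadir})) − 33y_{Pike}.
∂π/∂y_{Pike} = 182 − 4y_{Pike} − 2y_{Nadir} = 0, so y_{Pike} = 45.5 − 0.5y_{Nadir}.
For Nadir: ∂π/∂y_{Nadir} = 180 − 6y_{Nadir} − 2y_{Pike} = 0 ⇒ y_{Nadir} = 30 − (1/3)y_{Pike}.
Solving the two reaction functions simultaneously: (1 − (−0.5)(−1/3))y_{Pike} = 45.5 − 0.5·30, so (5/6)y_{Pike} = 30.5 and y_{Pike} = 36.6.
Then y_{Nadir} = 30 − (1/3)·36.6 = 17.8.

36.6, 17.8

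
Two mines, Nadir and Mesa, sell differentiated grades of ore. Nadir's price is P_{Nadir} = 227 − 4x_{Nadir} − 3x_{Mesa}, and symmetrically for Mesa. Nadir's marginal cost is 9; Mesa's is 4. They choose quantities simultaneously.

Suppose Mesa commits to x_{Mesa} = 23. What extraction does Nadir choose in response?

18.625

Mine Nadir's profit: π = x_{Nadir}(227 − 4x_{Nadir} − 3x_{Mesa}) − 9x_{Nadir}.
∂π/∂x_{Nadir} = 218 − 8x_{Nadir} − 3x_{Mesa} = 0 ⇒ x_{Nadir} = 27.25 − 0.375x_{Mesa}.
At x_{Mesa} = 23: x_{Nadir} = 27.25 − 0.375·23 = 18.625.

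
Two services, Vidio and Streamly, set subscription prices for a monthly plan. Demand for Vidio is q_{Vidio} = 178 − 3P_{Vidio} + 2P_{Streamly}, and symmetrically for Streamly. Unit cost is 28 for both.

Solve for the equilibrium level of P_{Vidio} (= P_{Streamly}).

65.5

Vidio's profit: π = (P_{Vidio} − 28)(178 − 3P_{Vidio} + 2P_{Streamly}).
∂π/∂P_{Vidio} = 262 − 6P_{Vidio} + 2P_{Streamly} = 0 ⇒ P_{Vidio} = 131/3 + (1/3)P_{Streamly}.
By symmetry P_{Streamly} = P_{Vidio}; substituting into the reaction function, (2/3)P_{Vidio} = 131/3 and P_{Vidio} = 65.5.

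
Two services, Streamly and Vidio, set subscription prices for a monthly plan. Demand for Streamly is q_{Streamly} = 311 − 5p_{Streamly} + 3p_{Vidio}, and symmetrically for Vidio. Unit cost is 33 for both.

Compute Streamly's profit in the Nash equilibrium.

6125

Streamly's profit: π = (p_{Streamly} − 33)(311 − 5p_{Streamly} + 3p_{Vidio}).
∂π/∂p_{Streamly} = 476 − 10p_{Streamly} + 3p_{Vidio} = 0 ⇒ p_{Streamly} = 47.6 + 0.3p_{Vidio}.
The game is symmetric, so in equilibrium p_{Vidio} = p_{Streamly}: the reaction function gives 0.7p_{Streamly} = 47.6, hence p_{Streamly} = 68.
q_{Streamly} = 311 − 5·68 + 3·68 = 175.
Profit = (68 − 33)·175 = 6125.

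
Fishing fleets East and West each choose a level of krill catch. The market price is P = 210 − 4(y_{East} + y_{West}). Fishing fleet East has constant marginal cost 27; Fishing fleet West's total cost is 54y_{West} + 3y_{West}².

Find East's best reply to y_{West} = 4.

20.875

Fishing fleet East's profit: π = y_{East}(210 − 4(y_{East} + y_{West})) − 27y_{East}.
∂π/∂y_{East} = 183 − 8y_{East} − 4y_{West} = 0, so y_{East} = 22.875 − 0.5y_{West}.
At y_{West} = 4: y_{East} = 22.875 − 0.5·4 = 20.875.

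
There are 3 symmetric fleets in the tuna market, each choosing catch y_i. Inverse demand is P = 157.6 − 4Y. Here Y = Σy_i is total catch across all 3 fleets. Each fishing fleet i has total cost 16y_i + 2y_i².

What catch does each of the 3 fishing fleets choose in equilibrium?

A representative fishing fleet's profit is π_i = y_i(157.6 − 4Y) − 16y_i − 2y_i², with Y = y_i + Σ_{j≠i} y_j.
First-order condition: 141.6 − 12y_i − 4Σ_{j≠i} y_j = 0.
With identical fishing fleets, set every y_j = y: then 141.6 − 12y − 8y = 0, i.e. y = 141.6/20 = 7.08.

7.08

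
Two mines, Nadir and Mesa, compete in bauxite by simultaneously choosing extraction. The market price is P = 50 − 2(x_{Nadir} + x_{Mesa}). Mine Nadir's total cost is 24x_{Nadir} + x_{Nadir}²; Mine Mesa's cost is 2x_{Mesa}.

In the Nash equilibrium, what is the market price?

Mine Nadir's profit: π = x_{Nadir}(50 − 2(x_{Nadir} + x_{Mesa})) − 24x_{Nadir} − x_{Nadir}².
∂π/∂x_{Nadir} = 26 − 6x_{Nadir} − 2x_{Mesa} = 0, so x_{Nadir} = 13/3 − (1/3)x_{Mesa}.
For Mesa: ∂π/∂x_{Mesa} = 48 − 4x_{Mesa} − 2x_{Nadir} = 0 ⇒ x_{Mesa} = 12 − 0.5x_{Nadir}.
Substituting the second reaction function into the first: x_{Nadir} = 13/3 − (1/3)(12 − 0.5x_{Nadir}), which gives (5/6)x_{Nadir} = 1/3 ⇒ x_{Nadir} = 0.4.
Then x_{Mesa} = 12 − 0.5·0.4 = 11.8.
Equilibrium price: P = 50 − 2·12.2 = 25.6.

25.6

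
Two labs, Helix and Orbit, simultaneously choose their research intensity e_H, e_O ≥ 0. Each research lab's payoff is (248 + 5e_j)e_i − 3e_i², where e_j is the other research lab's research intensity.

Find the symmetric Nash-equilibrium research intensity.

248

Helix's payoff is (248 + 5e_O)e_H − 3e_H².
∂π/∂e_H = 248 + 5e_O − 6e_H = 0, so e_H = 124/3 + (5/6)e_O.
Setting e_H = e_O in the reaction function: e_H = 124/3 + (5/6)e_H, so e_H = (124/3) / (1/6) = 248.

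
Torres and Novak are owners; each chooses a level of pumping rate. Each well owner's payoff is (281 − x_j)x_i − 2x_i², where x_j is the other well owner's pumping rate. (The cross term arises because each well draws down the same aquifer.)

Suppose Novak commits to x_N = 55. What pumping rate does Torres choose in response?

56.5

Torres's payoff is (281 − x_N)x_T − 2x_T².
∂π/∂x_T = 281 − x_N − 4x_T = 0, so x_T = 70.25 − 0.25x_N.
At x_N = 55: x_T = 70.25 − 0.25·55 = 56.5.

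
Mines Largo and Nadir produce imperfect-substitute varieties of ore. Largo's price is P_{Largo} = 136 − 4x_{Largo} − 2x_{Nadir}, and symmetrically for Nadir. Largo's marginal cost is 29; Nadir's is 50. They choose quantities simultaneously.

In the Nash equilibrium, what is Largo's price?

Mine Largo's profit: π = x_{Largo}(136 − 4x_{Largo} − 2x_{Nadir}) − 29x_{Largo}.
∂π/∂x_{Largo} = 107 − 8x_{Largo} − 2x_{Nadir} = 0 ⇒ x_{Largo} = 13.375 − 0.25x_{Nadir}.
Similarly x_{Nadir} = 10.75 − 0.25x_{Largo}.
Substituting the second reaction function into the first: x_{Largo} = 13.375 − 0.25(10.75 − 0.25x_{Largo}), which gives 0.9375x_{Largo} = 10.6875 ⇒ x_{Largo} = 11.4.
Then x_{Nadir} = 10.75 − 0.25·11.4 = 7.9.
P_{Largo} = 136 − 4·11.4 − 2·7.9 = 74.6.

74.6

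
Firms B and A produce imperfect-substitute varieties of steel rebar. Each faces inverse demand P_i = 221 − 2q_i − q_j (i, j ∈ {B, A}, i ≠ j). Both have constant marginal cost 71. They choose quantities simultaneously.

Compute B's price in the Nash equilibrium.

131

Firm B's profit: π = q_B(221 − 2q_B − q_A) − 71q_B.
∂π/∂q_B = 150 − 4q_B − q_A = 0 ⇒ q_B = 37.5 − 0.25q_A.
Setting q_B = q_A in the reaction function: q_B = 37.5 − 0.25q_B, so q_B = 37.5 / 1.25 = 30.
P_B = 221 − 2·30 − 30 = 131.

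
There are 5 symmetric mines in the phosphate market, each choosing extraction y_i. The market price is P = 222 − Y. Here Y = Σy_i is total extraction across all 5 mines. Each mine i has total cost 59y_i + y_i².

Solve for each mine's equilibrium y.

20.375

A representative mine's profit is π_i = y_i(222 − Y) − 59y_i − y_i², with Y = y_i + Σ_{j≠i} y_j.
First-order condition: 163 − 4y_i − Σ_{j≠i} y_j = 0.
With identical mines, set every y_j = y: then 163 − 4y − 4y = 0, i.e. y = 163/8 = 20.375.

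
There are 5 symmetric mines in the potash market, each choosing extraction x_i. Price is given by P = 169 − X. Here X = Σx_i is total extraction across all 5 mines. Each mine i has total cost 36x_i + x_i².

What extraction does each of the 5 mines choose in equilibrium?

16.625

A representative mine's profit is π_i = x_i(169 − X) − 36x_i − x_i², with X = x_i + Σ_{j≠i} x_j.
First-order condition: 133 − 4x_i − Σ_{j≠i} x_j = 0.
Imposing symmetry (x_j = x for all j) turns Σ_{j≠i} x_j into 4x, so 133 = 8x and x = 16.625.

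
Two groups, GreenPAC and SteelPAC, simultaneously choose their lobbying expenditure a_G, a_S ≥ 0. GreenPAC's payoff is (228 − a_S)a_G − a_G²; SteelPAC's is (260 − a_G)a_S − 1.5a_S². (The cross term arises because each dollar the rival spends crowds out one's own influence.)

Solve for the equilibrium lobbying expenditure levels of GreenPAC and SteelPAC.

Expanding GreenPAC's payoff: 228a_G − a_Sa_G − a_G².
∂π/∂a_G = 228 − a_S − 2a_G = 0, so a_G = 114 − 0.5a_S.
Likewise for SteelPAC: a_S = 260/3 − (1/3)a_G.
Plugging a_S into GreenPAC's best response: a_G = 114 − 0.5(260/3 − (1/3)a_G) ⇒ (5/6)a_G = 212/3, so a_G = 84.8.
Then a_S = 260/3 − (1/3)·84.8 = 58.4.

84.8, 58.4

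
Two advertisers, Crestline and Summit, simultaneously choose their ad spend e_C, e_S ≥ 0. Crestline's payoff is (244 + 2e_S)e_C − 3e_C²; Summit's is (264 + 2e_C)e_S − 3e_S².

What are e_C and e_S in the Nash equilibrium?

62.25, 64.75

Expanding Crestline's payoff: 244e_C + 2e_Se_C − 3e_C².
∂π/∂e_C = 244 + 2e_S − 6e_C = 0, so e_C = 122/3 + (1/3)e_S.
Likewise for Summit: e_S = 44 + (1/3)e_C.
Plugging e_S into Crestline's best response: e_C = 122/3 + (1/3)(44 + (1/3)e_C) ⇒ (8/9)e_C = 166/3, so e_C = 62.25.
Then e_S = 44 + (1/3)·62.25 = 64.75.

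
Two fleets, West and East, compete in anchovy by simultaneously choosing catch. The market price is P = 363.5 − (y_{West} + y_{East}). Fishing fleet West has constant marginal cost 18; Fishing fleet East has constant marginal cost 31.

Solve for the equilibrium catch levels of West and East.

Fishing fleet West's profit: π = y_{West}(363.5 − (y_{West} + y_{East})) − 18y_{West}.
∂π/∂y_{West} = 345.5 − 2y_{West} − y_{East} = 0, so y_{West} = 172.75 − 0.5y_{East}.
By the same steps for East: y_{East} = 166.25 − 0.5y_{West}.
Substituting the second reaction function into the first: y_{West} = 172.75 − 0.5(166.25 − 0.5y_{West}), which gives 0.75y_{West} = 89.625 ⇒ y_{West} = 119.5.
Then y_{East} = 166.25 − 0.5·119.5 = 106.5.

119.5, 106.5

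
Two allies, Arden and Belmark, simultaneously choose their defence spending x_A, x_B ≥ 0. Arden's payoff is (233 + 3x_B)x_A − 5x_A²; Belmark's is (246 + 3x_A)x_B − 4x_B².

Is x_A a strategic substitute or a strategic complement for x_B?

strategic complements

Expanding Arden's payoff: 233x_A + 3x_Bx_A − 5x_A².
∂π/∂x_A = 233 + 3x_B − 10x_A = 0, so x_A = 23.3 + 0.3x_B.
The best-response slope dx_A/dx_B = 0.3 > 0: the reaction function is upward-sloping, so the choices are strategic complements.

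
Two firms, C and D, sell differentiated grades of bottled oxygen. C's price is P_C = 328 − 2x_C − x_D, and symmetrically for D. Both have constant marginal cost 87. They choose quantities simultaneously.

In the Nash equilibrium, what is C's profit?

4646.48

Firm C's profit: π = x_C(328 − 2x_C − x_D) − 87x_C.
∂π/∂x_C = 241 − 4x_C − x_D = 0 ⇒ x_C = 60.25 − 0.25x_D.
The game is symmetric, so in equilibrium x_D = x_C: the reaction function gives 1.25x_C = 60.25, hence x_C = 48.2.
P_C = 328 − 2·48.2 − 48.2 = 183.4.
Profit = (183.4 − 87)·48.2 = 4646.48.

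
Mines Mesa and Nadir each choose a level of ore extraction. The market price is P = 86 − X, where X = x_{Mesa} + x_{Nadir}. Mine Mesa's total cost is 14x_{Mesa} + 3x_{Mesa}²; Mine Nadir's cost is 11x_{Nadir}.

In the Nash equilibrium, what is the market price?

Mine Mesa's profit: π = x_{Mesa}(86 − (x_{Mesa} + x_{Nadir})) − 14x_{Mesa} − 3x_{Mesa}².
∂π/∂x_{Mesa} = 72 − 8x_{Mesa} − x_{Nadir} = 0, so x_{Mesa} = 9 − 0.125x_{Nadir}.
For Nadir: ∂π/∂x_{Nadir} = 75 − 2x_{Nadir} − x_{Mesa} = 0 ⇒ x_{Nadir} = 37.5 − 0.5x_{Mesa}.
Solving the two reaction functions simultaneously: (1 − (−0.125)(−0.5))x_{Mesa} = 9 − 0.125·37.5, so 0.9375x_{Mesa} = 4.3125 and x_{Mesa} = 4.6.
Then x_{Nadir} = 37.5 − 0.5·4.6 = 35.2.
Equilibrium price: P = 86 − 39.8 = 46.2.

46.2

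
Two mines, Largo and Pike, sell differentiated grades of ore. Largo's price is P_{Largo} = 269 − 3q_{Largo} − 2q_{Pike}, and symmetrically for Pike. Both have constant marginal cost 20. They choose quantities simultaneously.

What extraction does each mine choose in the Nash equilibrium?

31.125

Mine Largo's profit: π = q_{Largo}(269 − 3q_{Largo} − 2q_{Pike}) − 20q_{Largo}.
∂π/∂q_{Largo} = 249 − 6q_{Largo} − 2q_{Pike} = 0 ⇒ q_{Largo} = 41.5 − (1/3)q_{Pike}.
By symmetry q_{Pike} = q_{Largo}; substituting into the reaction function, (4/3)q_{Largo} = 41.5 and q_{Largo} = 31.125.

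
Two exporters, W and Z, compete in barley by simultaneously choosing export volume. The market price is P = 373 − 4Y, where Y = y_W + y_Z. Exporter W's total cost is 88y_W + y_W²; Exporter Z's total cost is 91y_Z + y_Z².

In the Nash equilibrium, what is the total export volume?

40.5

Exporter W's profit: π = y_W(373 − 4(y_W + y_Z)) − 88y_W − y_W².
∂π/∂y_W = 285 − 10y_W − 4y_Z = 0, so y_W = 28.5 − 0.4y_Z.
By the same steps for Z: y_Z = 28.2 − 0.4y_W.
Substituting the second reaction function into the first: y_W = 28.5 − 0.4(28.2 − 0.4y_W), which gives 0.84y_W = 17.22 ⇒ y_W = 20.5.
Then y_Z = 28.2 − 0.4·20.5 = 20.
Total export volume: 20.5 + 20 = 40.5.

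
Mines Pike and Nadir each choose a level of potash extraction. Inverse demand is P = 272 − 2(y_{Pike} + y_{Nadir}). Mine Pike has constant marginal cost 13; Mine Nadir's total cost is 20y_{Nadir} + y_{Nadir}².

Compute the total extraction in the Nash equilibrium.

Mine Pike's profit: π = y_{Pike}(272 − 2(y_{Pike} + y_{Nadir})) − 13y_{Pike}.
∂π/∂y_{Pike} = 259 − 4y_{Pike} − 2y_{Nadir} = 0, so y_{Pike} = 64.75 − 0.5y_{Nadir}.
For Nadir: ∂π/∂y_{Nadir} = 252 − 6y_{Nadir} − 2y_{Pike} = 0 ⇒ y_{Nadir} = 42 − (1/3)y_{Pike}.
Substituting the second reaction function into the first: y_{Pike} = 64.75 − 0.5(42 − (1/3)y_{Pike}), which gives (5/6)y_{Pike} = 43.75 ⇒ y_{Pike} = 52.5.
Then y_{Nadir} = 42 − (1/3)·52.5 = 24.5.
Total extraction: 52.5 + 24.5 = 77.

77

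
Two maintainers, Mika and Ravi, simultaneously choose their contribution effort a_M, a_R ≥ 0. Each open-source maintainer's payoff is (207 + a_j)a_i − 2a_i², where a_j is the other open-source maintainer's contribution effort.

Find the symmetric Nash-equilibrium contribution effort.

69

Mika's payoff is (207 + a_R)a_M − 2a_M².
∂π/∂a_M = 207 + a_R − 4a_M = 0, so a_M = 51.75 + 0.25a_R.
The game is symmetric, so in equilibrium a_R = a_M: the reaction function gives 0.75a_M = 51.75, hence a_M = 69.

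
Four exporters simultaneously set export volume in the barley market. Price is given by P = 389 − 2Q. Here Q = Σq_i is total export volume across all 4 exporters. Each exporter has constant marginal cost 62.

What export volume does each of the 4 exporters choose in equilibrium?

32.7

A representative exporter's profit is π_i = q_i(389 − 2Q) − 62q_i, with Q = q_i + Σ_{j≠i} q_j.
First-order condition: 327 − 4q_i − 2Σ_{j≠i} q_j = 0.
Imposing symmetry (q_j = q for all j) turns Σ_{j≠i} q_j into 3q, so 327 = 10q and q = 32.7.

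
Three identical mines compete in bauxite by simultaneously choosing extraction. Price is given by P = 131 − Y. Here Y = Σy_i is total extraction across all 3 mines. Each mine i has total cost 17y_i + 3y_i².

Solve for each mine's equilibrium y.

11.4

A representative mine's profit is π_i = y_i(131 − Y) − 17y_i − 3y_i², with Y = y_i + Σ_{j≠i} y_j.
First-order condition: 114 − 8y_i − Σ_{j≠i} y_j = 0.
In a symmetric equilibrium every mine chooses the same y, so Σ_{j≠i} y_j = 2y. The condition becomes 114 − 10y = 0, giving y = 114/10 = 11.4.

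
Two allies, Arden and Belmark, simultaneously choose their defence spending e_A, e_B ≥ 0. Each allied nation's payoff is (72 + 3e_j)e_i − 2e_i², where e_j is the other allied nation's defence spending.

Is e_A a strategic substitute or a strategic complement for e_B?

Arden's payoff is (72 + 3e_B)e_A − 2e_A².
∂π/∂e_A = 72 + 3e_B − 4e_A = 0, so e_A = 18 + 0.75e_B.
The best-response slope de_A/de_B = 0.75 > 0: the reaction function is upward-sloping, so the choices are strategic complements.

strategic complements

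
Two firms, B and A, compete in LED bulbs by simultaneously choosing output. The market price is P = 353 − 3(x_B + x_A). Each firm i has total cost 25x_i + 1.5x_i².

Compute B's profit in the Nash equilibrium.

3362

Firm B's profit: π = x_B(353 − 3(x_B + x_A)) − 25x_B − 1.5x_B².
∂π/∂x_B = 328 − 9x_B − 3x_A = 0, so x_B = 328/9 − (1/3)x_A.
The game is symmetric, so in equilibrium x_A = x_B: the reaction function gives (4/3)x_B = 328/9, hence x_B = 82/3.
Price P = 353 − 3·(164/3) = 189.
B's profit: (189 − 25)·(82/3) − 1.5(82/3)² = 3362.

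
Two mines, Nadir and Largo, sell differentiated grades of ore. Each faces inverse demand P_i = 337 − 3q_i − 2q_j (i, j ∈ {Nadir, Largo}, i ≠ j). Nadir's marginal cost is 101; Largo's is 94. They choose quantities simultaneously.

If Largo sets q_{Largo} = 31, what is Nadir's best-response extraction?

29

Mine Nadir's profit: π = q_{Nadir}(337 − 3q_{Nadir} − 2q_{Largo}) − 101q_{Nadir}.
∂π/∂q_{Nadir} = 236 − 6q_{Nadir} − 2q_{Largo} = 0 ⇒ q_{Nadir} = 118/3 − (1/3)q_{Largo}.
At q_{Largo} = 31: q_{Nadir} = 118/3 − (1/3)·31 = 29.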